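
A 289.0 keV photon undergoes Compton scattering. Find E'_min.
135.6096 keV (at θ = 180°)

The scattered photon has minimum energy when its wavelength is maximum, i.e., when the Compton shift Δλ = λ_C(1 − cos θ) is maximum. This occurs at θ = 180° (backscattering), giving Δλ_max = 2λ_C = 4.8526 pm.

Initial wavelength: λ₀ = hc/E₀ = 4.2901 pm
Maximum final wavelength: λ'_max = λ₀ + 2λ_C = 4.2901 + 4.8526 = 9.1427 pm
Minimum final energy: E'_min = hc/λ'_max = 135.6096 keV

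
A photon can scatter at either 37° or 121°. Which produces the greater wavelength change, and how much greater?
121° produces the larger shift by a factor of 7.524

Calculate both shifts using Δλ = λ_C(1 - cos θ):

For θ₁ = 37°:
Δλ₁ = 2.4263 × (1 - cos(37°))
Δλ₁ = 2.4263 × 0.2014
Δλ₁ = 0.4886 pm

For θ₂ = 121°:
Δλ₂ = 2.4263 × (1 - cos(121°))
Δλ₂ = 2.4263 × 1.5150
Δλ₂ = 3.6760 pm

The 121° angle produces the larger shift.
Ratio: 3.6760/0.4886 = 7.524

(Intermediate values are shown rounded; full precision is carried through to the final answer.)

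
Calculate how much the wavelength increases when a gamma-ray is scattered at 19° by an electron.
0.1322 pm

Using the Compton scattering formula:
Δλ = λ_C(1 - cos θ)

where λ_C = h/(m_e·c) ≈ 2.4263 pm is the Compton wavelength of an electron.

For θ = 19°:
cos(19°) = 0.9455
1 - cos(19°) = 0.0545

Δλ = 2.4263 × 0.0545
Δλ = 0.1322 pm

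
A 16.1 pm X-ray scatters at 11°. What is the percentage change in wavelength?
0.2769%

Calculate the Compton shift:
Δλ = λ_C(1 - cos(11°))
Δλ = 2.4263 × (1 - cos(11°))
Δλ = 2.4263 × 0.0184
Δλ = 0.0446 pm

Percentage change:
(Δλ/λ₀) × 100 = (0.0446/16.1) × 100
= 0.2769%

(Intermediate values are shown rounded; full precision is carried through to the final answer.)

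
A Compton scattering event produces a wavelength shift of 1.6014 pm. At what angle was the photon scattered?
70.12°

From the Compton formula Δλ = λ_C(1 - cos θ), we can solve for θ:

cos θ = 1 - Δλ/λ_C

Given:
- Δλ = 1.6014 pm
- λ_C = h/(m_e·c) ≈ 2.42631024 pm

cos θ = 1 - 1.6014/2.42631024
cos θ = 1 - 0.660015
cos θ = 0.339985

θ = arccos(0.339985)
θ = 70.12°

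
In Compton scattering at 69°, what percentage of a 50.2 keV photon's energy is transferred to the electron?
0.0593 (or 5.93%)

Calculate initial and final photon energies:

Initial: E₀ = 50.2 keV → λ₀ = 24.6980 pm
Compton shift: Δλ = 1.5568 pm
Final wavelength: λ' = 26.2548 pm
Final energy: E' = 47.2234 keV

Fractional energy loss:
(E₀ - E')/E₀ = (50.2000 - 47.2234)/50.2000
= 2.9766/50.2000
= 0.0593
= 5.93%

(Intermediate values are shown rounded; full precision is carried through to the final answer.)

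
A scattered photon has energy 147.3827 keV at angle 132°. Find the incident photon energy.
284.1999 keV

Convert final energy to wavelength (hc ≈ 1239.842 keV·pm):
λ' = hc/E' = 1239.842 / 147.3827 = 8.4124 pm

Calculate the Compton shift:
Δλ = λ_C(1 - cos(132°))
Δλ = 2.4263 × (1 - cos(132°))
Δλ = 4.0498 pm

Initial wavelength:
λ = λ' - Δλ = 8.4124 - 4.0498 = 4.3626 pm

Initial energy:
E = hc/λ = 1239.842 / 4.3626 = 284.1999 keV

(Intermediate values are shown rounded; full precision is carried through to the final answer.)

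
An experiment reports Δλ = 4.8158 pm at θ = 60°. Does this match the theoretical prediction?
No, inconsistent

Calculate the expected shift for θ = 60°:

Δλ_expected = λ_C(1 - cos(60°))
Δλ_expected = 2.4263 × (1 - cos(60°))
Δλ_expected = 2.4263 × 0.5000
Δλ_expected = 1.2132 pm

Given shift: 4.8158 pm
Expected shift: 1.2132 pm
Difference: 3.6026 pm

The values do not match. The given shift corresponds to θ ≈ 170.0°, not 60°.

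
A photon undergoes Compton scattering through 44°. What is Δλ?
0.6810 pm

Using the Compton scattering formula:
Δλ = λ_C(1 - cos θ)

where λ_C = h/(m_e·c) ≈ 2.4263 pm is the Compton wavelength of an electron.

For θ = 44°:
cos(44°) = 0.7193
1 - cos(44°) = 0.2807

Δλ = 2.4263 × 0.2807
Δλ = 0.6810 pm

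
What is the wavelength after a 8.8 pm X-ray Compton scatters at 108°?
11.9761 pm

Using the Compton scattering formula:
λ' = λ + Δλ = λ + λ_C(1 - cos θ)

Given:
- Initial wavelength λ = 8.8 pm
- Scattering angle θ = 108°
- Compton wavelength λ_C ≈ 2.4263 pm

Calculate the shift:
Δλ = 2.4263 × (1 - cos(108°))
Δλ = 2.4263 × 1.3090
Δλ = 3.1761 pm

Final wavelength:
λ' = 8.8 + 3.1761 = 11.9761 pm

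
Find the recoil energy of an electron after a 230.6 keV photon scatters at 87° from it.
69.0764 keV

By energy conservation: K_e = E_initial - E_final

First find the scattered photon energy:
Initial wavelength: λ = hc/E = 5.3766 pm
Compton shift: Δλ = λ_C(1 - cos(87°)) = 2.2993 pm
Final wavelength: λ' = 5.3766 + 2.2993 = 7.6759 pm
Final photon energy: E' = hc/λ' = 161.5236 keV

Electron kinetic energy:
K_e = E - E' = 230.6000 - 161.5236 = 69.0764 keV

(Intermediate values are shown rounded; full precision is carried through to the final answer.)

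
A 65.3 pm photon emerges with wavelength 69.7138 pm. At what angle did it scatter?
145.00°

First find the wavelength shift:
Δλ = λ' - λ = 69.7138 - 65.3 = 4.4138 pm

Using Δλ = λ_C(1 - cos θ), with λ_C = h/(m_e·c) ≈ 2.42631024 pm:
cos θ = 1 - Δλ/λ_C
cos θ = 1 - 4.4138/2.42631024
cos θ = -0.819141

θ = arccos(-0.819141)
θ = 145.00°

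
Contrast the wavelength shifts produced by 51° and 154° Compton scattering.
154° produces the larger shift by a factor of 5.122

Calculate both shifts using Δλ = λ_C(1 - cos θ):

For θ₁ = 51°:
Δλ₁ = 2.4263 × (1 - cos(51°))
Δλ₁ = 2.4263 × 0.3707
Δλ₁ = 0.8994 pm

For θ₂ = 154°:
Δλ₂ = 2.4263 × (1 - cos(154°))
Δλ₂ = 2.4263 × 1.8988
Δλ₂ = 4.6071 pm

The 154° angle produces the larger shift.
Ratio: 4.6071/0.8994 = 5.122

(Intermediate values are shown rounded; full precision is carried through to the final answer.)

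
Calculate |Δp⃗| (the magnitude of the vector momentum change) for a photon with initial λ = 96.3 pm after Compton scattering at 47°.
5.4657e-24 kg·m/s

Photon momentum magnitude is p = h/λ.

Initial momentum:
p₀ = h/λ = 6.6261e-34/9.6300e-11 = 6.8807e-24 kg·m/s

After scattering:
λ' = λ + Δλ = 96.3 + 0.7716 = 97.0716 pm
p' = h/λ' = 6.6261e-34/9.7072e-11 = 6.8260e-24 kg·m/s

Momentum is a vector; the scattered photon's direction makes angle θ = 47° with the incident direction. The magnitude of the vector change Δp⃗ = p⃗₀ − p⃗' is found from the law of cosines:
|Δp⃗|² = p₀² + p'² − 2p₀p'cos θ
|Δp⃗|² = (6.8807e-24)² + (6.8260e-24)² − 2·6.8807e-24·6.8260e-24·cos(47°)
|Δp⃗| = 5.4657e-24 kg·m/s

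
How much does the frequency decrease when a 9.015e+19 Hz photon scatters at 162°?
5.295e+19 Hz (decrease)

Convert frequency to wavelength (c = 299792458 m/s):
λ₀ = c/f₀ = 299792458/9.015e+19 = 3.3254848e-12 m = 3.3255 pm

Calculate Compton shift:
Δλ = λ_C(1 - cos(162°)) = 4.7339 pm

Final wavelength:
λ' = λ₀ + Δλ = 3.3255 + 4.7339 = 8.0594 pm

Final frequency:
f' = c/λ' = 299792458/8.0593532e-12 = 3.7198079e+19 Hz

Frequency shift (decrease):
Δf = f₀ - f' = 9.015e+19 - 3.7198079e+19 = 5.295e+19 Hz

(Intermediate values are shown rounded; full precision is carried through to the final answer.)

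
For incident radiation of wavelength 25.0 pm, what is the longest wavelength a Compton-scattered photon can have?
29.8526 pm (at θ = 180°)

The Compton shift is Δλ = λ_C(1 − cos θ).

Since cos θ ranges from −1 to 1, the factor (1 − cos θ) ranges from 0 to 2; the maximum shift occurs at θ = 180° (backscattering):
Δλ_max = 2λ_C = 2 × 2.4263 pm = 4.8526 pm

Maximum scattered wavelength:
λ'_max = λ₀ + Δλ_max = 25.0 + 4.8526 = 29.8526 pm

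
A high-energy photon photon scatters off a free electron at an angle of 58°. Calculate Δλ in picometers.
1.1406 pm

Using the Compton scattering formula:
Δλ = λ_C(1 - cos θ)

where λ_C = h/(m_e·c) ≈ 2.4263 pm is the Compton wavelength of an electron.

For θ = 58°:
cos(58°) = 0.5299
1 - cos(58°) = 0.4701

Δλ = 2.4263 × 0.4701
Δλ = 1.1406 pm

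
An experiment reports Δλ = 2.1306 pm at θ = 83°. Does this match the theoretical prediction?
Yes, consistent

Calculate the expected shift for θ = 83°:

Δλ_expected = λ_C(1 - cos(83°))
Δλ_expected = 2.4263 × (1 - cos(83°))
Δλ_expected = 2.4263 × 0.8781
Δλ_expected = 2.1306 pm

Given shift: 2.1306 pm
Expected shift: 2.1306 pm
Difference: 0.0000 pm

The values match. This is consistent with Compton scattering at the stated angle.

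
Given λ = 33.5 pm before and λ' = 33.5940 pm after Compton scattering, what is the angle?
16.00°

First find the wavelength shift:
Δλ = λ' - λ = 33.5940 - 33.5 = 0.0940 pm

Using Δλ = λ_C(1 - cos θ), with λ_C = h/(m_e·c) ≈ 2.42631024 pm:
cos θ = 1 - Δλ/λ_C
cos θ = 1 - 0.0940/2.42631024
cos θ = 0.961258

θ = arccos(0.961258)
θ = 16.00°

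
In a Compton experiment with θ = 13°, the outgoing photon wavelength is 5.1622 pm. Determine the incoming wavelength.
5.1000 pm

From λ' = λ + Δλ, we have λ = λ' - Δλ

First calculate the Compton shift:
Δλ = λ_C(1 - cos θ)
Δλ = 2.4263 × (1 - cos(13°))
Δλ = 2.4263 × 0.0256
Δλ = 0.0622 pm

Initial wavelength:
λ = λ' - Δλ
λ = 5.1622 - 0.0622
λ = 5.1000 pm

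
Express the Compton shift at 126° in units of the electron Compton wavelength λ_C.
1.5878 λ_C

The Compton shift formula is:
Δλ = λ_C(1 - cos θ)

Dividing both sides by λ_C:
Δλ/λ_C = 1 - cos θ

For θ = 126°:
Δλ/λ_C = 1 - cos(126°)
Δλ/λ_C = 1 - -0.5878
Δλ/λ_C = 1.5878

This means the shift is 1.5878 × λ_C = 3.8525 pm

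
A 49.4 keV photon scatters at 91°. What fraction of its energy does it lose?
0.0896 (or 8.96%)

Calculate initial and final photon energies:

Initial: E₀ = 49.4 keV → λ₀ = 25.0980 pm
Compton shift: Δλ = 2.4687 pm
Final wavelength: λ' = 27.5667 pm
Final energy: E' = 44.9761 keV

Fractional energy loss:
(E₀ - E')/E₀ = (49.4000 - 44.9761)/49.4000
= 4.4239/49.4000
= 0.0896
= 8.96%

(Intermediate values are shown rounded; full precision is carried through to the final answer.)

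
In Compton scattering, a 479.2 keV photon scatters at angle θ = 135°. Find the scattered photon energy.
184.2457 keV

First convert energy to wavelength:
λ = hc/E, with hc ≈ 1239.842 keV·pm (i.e. 1239.842 eV·nm)

For E = 479.2 keV = 479200 eV:
λ = 1239.842 keV·pm / 479.2 keV
λ = 2.5873 pm

Calculate the Compton shift:
Δλ = λ_C(1 - cos(135°)) = 2.4263 × 1.7071
Δλ = 4.1420 pm

Final wavelength:
λ' = 2.5873 + 4.1420 = 6.7293 pm

Final energy:
E' = hc/λ' = 1239.842 / 6.7293 = 184.2457 keV

(Intermediate values are shown rounded; full precision is carried through to the final answer.)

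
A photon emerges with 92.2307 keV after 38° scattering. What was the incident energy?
95.9000 keV

Convert final energy to wavelength (hc ≈ 1239.842 keV·pm):
λ' = hc/E' = 1239.842 / 92.2307 = 13.4428 pm

Calculate the Compton shift:
Δλ = λ_C(1 - cos(38°))
Δλ = 2.4263 × (1 - cos(38°))
Δλ = 0.5144 pm

Initial wavelength:
λ = λ' - Δλ = 13.4428 - 0.5144 = 12.9285 pm

Initial energy:
E = hc/λ = 1239.842 / 12.9285 = 95.9000 keV

(Intermediate values are shown rounded; full precision is carried through to the final answer.)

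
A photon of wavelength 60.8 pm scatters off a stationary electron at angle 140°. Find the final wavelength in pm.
65.0850 pm

Using the Compton scattering formula:
λ' = λ + Δλ = λ + λ_C(1 - cos θ)

Given:
- Initial wavelength λ = 60.8 pm
- Scattering angle θ = 140°
- Compton wavelength λ_C ≈ 2.4263 pm

Calculate the shift:
Δλ = 2.4263 × (1 - cos(140°))
Δλ = 2.4263 × 1.7660
Δλ = 4.2850 pm

Final wavelength:
λ' = 60.8 + 4.2850 = 65.0850 pm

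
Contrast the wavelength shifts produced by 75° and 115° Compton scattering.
115° produces the larger shift by a factor of 1.919

Calculate both shifts using Δλ = λ_C(1 - cos θ):

For θ₁ = 75°:
Δλ₁ = 2.4263 × (1 - cos(75°))
Δλ₁ = 2.4263 × 0.7412
Δλ₁ = 1.7983 pm

For θ₂ = 115°:
Δλ₂ = 2.4263 × (1 - cos(115°))
Δλ₂ = 2.4263 × 1.4226
Δλ₂ = 3.4517 pm

The 115° angle produces the larger shift.
Ratio: 3.4517/1.7983 = 1.919

(Intermediate values are shown rounded; full precision is carried through to the final answer.)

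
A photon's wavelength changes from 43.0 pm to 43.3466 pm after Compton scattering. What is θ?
31.00°

First find the wavelength shift:
Δλ = λ' - λ = 43.3466 - 43.0 = 0.3466 pm

Using Δλ = λ_C(1 - cos θ), with λ_C = h/(m_e·c) ≈ 2.42631024 pm:
cos θ = 1 - Δλ/λ_C
cos θ = 1 - 0.3466/2.42631024
cos θ = 0.857149

θ = arccos(0.857149)
θ = 31.00°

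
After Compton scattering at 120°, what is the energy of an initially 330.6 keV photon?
167.7788 keV

First convert energy to wavelength:
λ = hc/E, with hc ≈ 1239.842 keV·pm (i.e. 1239.842 eV·nm)

For E = 330.6 keV = 330600 eV:
λ = 1239.842 keV·pm / 330.6 keV
λ = 3.7503 pm

Calculate the Compton shift:
Δλ = λ_C(1 - cos(120°)) = 2.4263 × 1.5000
Δλ = 3.6395 pm

Final wavelength:
λ' = 3.7503 + 3.6395 = 7.3897 pm

Final energy:
E' = hc/λ' = 1239.842 / 7.3897 = 167.7788 keV

(Intermediate values are shown rounded; full precision is carried through to the final answer.)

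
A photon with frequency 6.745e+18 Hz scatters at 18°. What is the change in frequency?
1.797e+16 Hz (decrease)

Convert frequency to wavelength (c = 299792458 m/s):
λ₀ = c/f₀ = 299792458/6.745e+18 = 4.4446621e-11 m = 44.4466 pm

Calculate Compton shift:
Δλ = λ_C(1 - cos(18°)) = 0.1188 pm

Final wavelength:
λ' = λ₀ + Δλ = 44.4466 + 0.1188 = 44.5654 pm

Final frequency:
f' = c/λ' = 299792458/4.4565373e-11 = 6.7270268e+18 Hz

Frequency shift (decrease):
Δf = f₀ - f' = 6.745e+18 - 6.7270268e+18 = 1.797e+16 Hz

(Intermediate values are shown rounded; full precision is carried through to the final answer.)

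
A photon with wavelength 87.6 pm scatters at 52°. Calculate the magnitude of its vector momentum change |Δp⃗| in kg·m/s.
6.5971e-24 kg·m/s

Photon momentum magnitude is p = h/λ.

Initial momentum:
p₀ = h/λ = 6.6261e-34/8.7600e-11 = 7.5640e-24 kg·m/s

After scattering:
λ' = λ + Δλ = 87.6 + 0.9325 = 88.5325 pm
p' = h/λ' = 6.6261e-34/8.8533e-11 = 7.4843e-24 kg·m/s

Momentum is a vector; the scattered photon's direction makes angle θ = 52° with the incident direction. The magnitude of the vector change Δp⃗ = p⃗₀ − p⃗' is found from the law of cosines:
|Δp⃗|² = p₀² + p'² − 2p₀p'cos θ
|Δp⃗|² = (7.5640e-24)² + (7.4843e-24)² − 2·7.5640e-24·7.4843e-24·cos(52°)
|Δp⃗| = 6.5971e-24 kg·m/s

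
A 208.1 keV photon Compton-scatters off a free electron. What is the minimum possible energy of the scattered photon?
114.6883 keV (at θ = 180°)

The scattered photon has minimum energy when its wavelength is maximum, i.e., when the Compton shift Δλ = λ_C(1 − cos θ) is maximum. This occurs at θ = 180° (backscattering), giving Δλ_max = 2λ_C = 4.8526 pm.

Initial wavelength: λ₀ = hc/E₀ = 5.9579 pm
Maximum final wavelength: λ'_max = λ₀ + 2λ_C = 5.9579 + 4.8526 = 10.8105 pm
Minimum final energy: E'_min = hc/λ'_max = 114.6883 keV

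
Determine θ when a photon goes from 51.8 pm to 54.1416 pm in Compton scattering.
88.00°

First find the wavelength shift:
Δλ = λ' - λ = 54.1416 - 51.8 = 2.3416 pm

Using Δλ = λ_C(1 - cos θ), with λ_C = h/(m_e·c) ≈ 2.42631024 pm:
cos θ = 1 - Δλ/λ_C
cos θ = 1 - 2.3416/2.42631024
cos θ = 0.034913

θ = arccos(0.034913)
θ = 88.00°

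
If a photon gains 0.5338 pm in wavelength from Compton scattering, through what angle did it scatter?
38.74°

From the Compton formula Δλ = λ_C(1 - cos θ), we can solve for θ:

cos θ = 1 - Δλ/λ_C

Given:
- Δλ = 0.5338 pm
- λ_C = h/(m_e·c) ≈ 2.42631024 pm

cos θ = 1 - 0.5338/2.42631024
cos θ = 1 - 0.220005
cos θ = 0.779995

θ = arccos(0.779995)
θ = 38.74°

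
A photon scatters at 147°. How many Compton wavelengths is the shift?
1.8387 λ_C

The Compton shift formula is:
Δλ = λ_C(1 - cos θ)

Dividing both sides by λ_C:
Δλ/λ_C = 1 - cos θ

For θ = 147°:
Δλ/λ_C = 1 - cos(147°)
Δλ/λ_C = 1 - -0.8387
Δλ/λ_C = 1.8387

This means the shift is 1.8387 × λ_C = 4.4612 pm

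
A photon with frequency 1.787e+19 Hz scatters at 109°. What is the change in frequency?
2.875e+18 Hz (decrease)

Convert frequency to wavelength (c = 299792458 m/s):
λ₀ = c/f₀ = 299792458/1.787e+19 = 1.6776299e-11 m = 16.7763 pm

Calculate Compton shift:
Δλ = λ_C(1 - cos(109°)) = 3.2162 pm

Final wavelength:
λ' = λ₀ + Δλ = 16.7763 + 3.2162 = 19.9925 pm

Final frequency:
f' = c/λ' = 299792458/1.9992538e-11 = 1.4995217e+19 Hz

Frequency shift (decrease):
Δf = f₀ - f' = 1.787e+19 - 1.4995217e+19 = 2.875e+18 Hz

(Intermediate values are shown rounded; full precision is carried through to the final answer.)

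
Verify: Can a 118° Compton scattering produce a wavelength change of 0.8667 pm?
No, inconsistent

Calculate the expected shift for θ = 118°:

Δλ_expected = λ_C(1 - cos(118°))
Δλ_expected = 2.4263 × (1 - cos(118°))
Δλ_expected = 2.4263 × 1.4695
Δλ_expected = 3.5654 pm

Given shift: 0.8667 pm
Expected shift: 3.5654 pm
Difference: 2.6987 pm

The values do not match. The given shift corresponds to θ ≈ 50.0°, not 118°.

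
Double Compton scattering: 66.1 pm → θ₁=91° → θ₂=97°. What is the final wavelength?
71.2907 pm

Apply Compton shift twice:

First scattering at θ₁ = 91°:
Δλ₁ = λ_C(1 - cos(91°))
Δλ₁ = 2.4263 × 1.0175
Δλ₁ = 2.4687 pm

After first scattering:
λ₁ = 66.1 + 2.4687 = 68.5687 pm

Second scattering at θ₂ = 97°:
Δλ₂ = λ_C(1 - cos(97°))
Δλ₂ = 2.4263 × 1.1219
Δλ₂ = 2.7220 pm

Final wavelength:
λ₂ = 68.5687 + 2.7220 = 71.2907 pm

Total shift: Δλ_total = 2.4687 + 2.7220 = 5.1907 pm

(Intermediate values are shown rounded; full precision is carried through to the final answer.)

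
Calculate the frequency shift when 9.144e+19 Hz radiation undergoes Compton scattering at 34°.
1.027e+19 Hz (decrease)

Convert frequency to wavelength (c = 299792458 m/s):
λ₀ = c/f₀ = 299792458/9.144e+19 = 3.2785702e-12 m = 3.2786 pm

Calculate Compton shift:
Δλ = λ_C(1 - cos(34°)) = 0.4148 pm

Final wavelength:
λ' = λ₀ + Δλ = 3.2786 + 0.4148 = 3.6934 pm

Final frequency:
f' = c/λ' = 299792458/3.6933781e-12 = 8.1170260e+19 Hz

Frequency shift (decrease):
Δf = f₀ - f' = 9.144e+19 - 8.1170260e+19 = 1.027e+19 Hz

(Intermediate values are shown rounded; full precision is carried through to the final answer.)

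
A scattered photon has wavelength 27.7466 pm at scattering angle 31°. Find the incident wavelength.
27.4000 pm

From λ' = λ + Δλ, we have λ = λ' - Δλ

First calculate the Compton shift:
Δλ = λ_C(1 - cos θ)
Δλ = 2.4263 × (1 - cos(31°))
Δλ = 2.4263 × 0.1428
Δλ = 0.3466 pm

Initial wavelength:
λ = λ' - Δλ
λ = 27.7466 - 0.3466
λ = 27.4000 pm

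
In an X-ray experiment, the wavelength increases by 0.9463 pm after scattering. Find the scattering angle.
52.41°

From the Compton formula Δλ = λ_C(1 - cos θ), we can solve for θ:

cos θ = 1 - Δλ/λ_C

Given:
- Δλ = 0.9463 pm
- λ_C = h/(m_e·c) ≈ 2.42631024 pm

cos θ = 1 - 0.9463/2.42631024
cos θ = 1 - 0.390016
cos θ = 0.609984

θ = arccos(0.609984)
θ = 52.41°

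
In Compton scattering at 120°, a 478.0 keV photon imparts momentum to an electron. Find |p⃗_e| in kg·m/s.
3.2205e-22 kg·m/s

The electron is initially at rest, so by conservation of momentum:
p⃗_e = p⃗₀ − p⃗'  (incident photon momentum minus scattered photon momentum)

Photon momentum magnitudes (p = h/λ = E/c):
λ₀ = hc/E₀ = 2.5938 pm → p₀ = h/λ₀ = 2.5546e-22 kg·m/s
Δλ = λ_C(1 − cos 120°) = 3.6395 pm
λ' = 6.2333 pm → p' = h/λ' = 1.0630e-22 kg·m/s

The scattered photon makes angle θ = 120° with the incident direction, so by the law of cosines:
|p⃗_e|² = p₀² + p'² − 2p₀p'cos θ
|p⃗_e|² = (2.5546e-22)² + (1.0630e-22)² − 2·2.5546e-22·1.0630e-22·cos(120°)
|p⃗_e| = 3.2205e-22 kg·m/s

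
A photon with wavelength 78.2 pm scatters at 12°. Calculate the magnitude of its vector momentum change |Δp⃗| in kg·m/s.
1.7708e-24 kg·m/s

Photon momentum magnitude is p = h/λ.

Initial momentum:
p₀ = h/λ = 6.6261e-34/7.8200e-11 = 8.4732e-24 kg·m/s

After scattering:
λ' = λ + Δλ = 78.2 + 0.0530 = 78.2530 pm
p' = h/λ' = 6.6261e-34/7.8253e-11 = 8.4675e-24 kg·m/s

Momentum is a vector; the scattered photon's direction makes angle θ = 12° with the incident direction. The magnitude of the vector change Δp⃗ = p⃗₀ − p⃗' is found from the law of cosines:
|Δp⃗|² = p₀² + p'² − 2p₀p'cos θ
|Δp⃗|² = (8.4732e-24)² + (8.4675e-24)² − 2·8.4732e-24·8.4675e-24·cos(12°)
|Δp⃗| = 1.7708e-24 kg·m/s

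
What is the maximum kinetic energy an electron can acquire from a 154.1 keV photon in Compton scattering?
57.9757 keV

Maximum energy transfer occurs at θ = 180° (backscattering).

Initial photon: E₀ = 154.1 keV → λ₀ = 8.0457 pm

Maximum Compton shift (at 180°):
Δλ_max = 2λ_C = 2 × 2.4263 = 4.8526 pm

Final wavelength:
λ' = 8.0457 + 4.8526 = 12.8983 pm

Minimum photon energy (maximum energy to electron):
E'_min = hc/λ' = 96.1243 keV

Maximum electron kinetic energy:
K_max = E₀ - E'_min = 154.1000 - 96.1243 = 57.9757 keV

(Intermediate values are shown rounded; full precision is carried through to the final answer.)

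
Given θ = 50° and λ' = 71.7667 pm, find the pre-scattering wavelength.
70.9000 pm

From λ' = λ + Δλ, we have λ = λ' - Δλ

First calculate the Compton shift:
Δλ = λ_C(1 - cos θ)
Δλ = 2.4263 × (1 - cos(50°))
Δλ = 2.4263 × 0.3572
Δλ = 0.8667 pm

Initial wavelength:
λ = λ' - Δλ
λ = 71.7667 - 0.8667
λ = 70.9000 pm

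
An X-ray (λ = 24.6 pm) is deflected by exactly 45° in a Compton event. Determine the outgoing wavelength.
25.3106 pm

Using the Compton formula: λ' = λ + λ_C(1 − cos θ)

For θ = 45°, cos θ = √2/2 (exact) ≈ 0.7071, so:
1 − cos 45° = 1 − (√2/2) ≈ 0.2929

Δλ = λ_C × 0.2929 = 2.4263 × 0.2929 = 0.7106 pm

λ' = 24.6 + 0.7106 = 25.3106 pm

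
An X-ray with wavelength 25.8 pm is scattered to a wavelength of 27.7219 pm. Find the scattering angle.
78.00°

First find the wavelength shift:
Δλ = λ' - λ = 27.7219 - 25.8 = 1.9219 pm

Using Δλ = λ_C(1 - cos θ), with λ_C = h/(m_e·c) ≈ 2.42631024 pm:
cos θ = 1 - Δλ/λ_C
cos θ = 1 - 1.9219/2.42631024
cos θ = 0.207892

θ = arccos(0.207892)
θ = 78.00°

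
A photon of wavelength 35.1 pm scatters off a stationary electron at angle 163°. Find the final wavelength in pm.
39.8466 pm

Using the Compton scattering formula:
λ' = λ + Δλ = λ + λ_C(1 - cos θ)

Given:
- Initial wavelength λ = 35.1 pm
- Scattering angle θ = 163°
- Compton wavelength λ_C ≈ 2.4263 pm

Calculate the shift:
Δλ = 2.4263 × (1 - cos(163°))
Δλ = 2.4263 × 1.9563
Δλ = 4.7466 pm

Final wavelength:
λ' = 35.1 + 4.7466 = 39.8466 pm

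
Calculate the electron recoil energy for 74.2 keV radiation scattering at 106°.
11.5961 keV

By energy conservation: K_e = E_initial - E_final

First find the scattered photon energy:
Initial wavelength: λ = hc/E = 16.7095 pm
Compton shift: Δλ = λ_C(1 - cos(106°)) = 3.0951 pm
Final wavelength: λ' = 16.7095 + 3.0951 = 19.8046 pm
Final photon energy: E' = hc/λ' = 62.6039 keV

Electron kinetic energy:
K_e = E - E' = 74.2000 - 62.6039 = 11.5961 keV

(Intermediate values are shown rounded; full precision is carried through to the final answer.)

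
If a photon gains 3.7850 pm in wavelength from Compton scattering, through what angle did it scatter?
124.05°

From the Compton formula Δλ = λ_C(1 - cos θ), we can solve for θ:

cos θ = 1 - Δλ/λ_C

Given:
- Δλ = 3.7850 pm
- λ_C = h/(m_e·c) ≈ 2.42631024 pm

cos θ = 1 - 3.7850/2.42631024
cos θ = 1 - 1.559982
cos θ = -0.559982

θ = arccos(-0.559982)
θ = 124.05°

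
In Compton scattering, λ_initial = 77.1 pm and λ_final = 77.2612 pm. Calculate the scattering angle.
21.00°

First find the wavelength shift:
Δλ = λ' - λ = 77.2612 - 77.1 = 0.1612 pm

Using Δλ = λ_C(1 - cos θ), with λ_C = h/(m_e·c) ≈ 2.42631024 pm:
cos θ = 1 - Δλ/λ_C
cos θ = 1 - 0.1612/2.42631024
cos θ = 0.933562

θ = arccos(0.933562)
θ = 21.00°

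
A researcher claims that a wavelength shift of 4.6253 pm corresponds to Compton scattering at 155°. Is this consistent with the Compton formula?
Yes, consistent

Calculate the expected shift for θ = 155°:

Δλ_expected = λ_C(1 - cos(155°))
Δλ_expected = 2.4263 × (1 - cos(155°))
Δλ_expected = 2.4263 × 1.9063
Δλ_expected = 4.6253 pm

Given shift: 4.6253 pm
Expected shift: 4.6253 pm
Difference: 0.0000 pm

The values match. This is consistent with Compton scattering at the stated angle.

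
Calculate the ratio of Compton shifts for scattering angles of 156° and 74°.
156° produces the larger shift by a factor of 2.642

Calculate both shifts using Δλ = λ_C(1 - cos θ):

For θ₁ = 74°:
Δλ₁ = 2.4263 × (1 - cos(74°))
Δλ₁ = 2.4263 × 0.7244
Δλ₁ = 1.7575 pm

For θ₂ = 156°:
Δλ₂ = 2.4263 × (1 - cos(156°))
Δλ₂ = 2.4263 × 1.9135
Δλ₂ = 4.6429 pm

The 156° angle produces the larger shift.
Ratio: 4.6429/1.7575 = 2.642

(Intermediate values are shown rounded; full precision is carried through to the final answer.)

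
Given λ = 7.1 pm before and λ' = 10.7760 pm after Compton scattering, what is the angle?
121.00°

First find the wavelength shift:
Δλ = λ' - λ = 10.7760 - 7.1 = 3.6760 pm

Using Δλ = λ_C(1 - cos θ), with λ_C = h/(m_e·c) ≈ 2.42631024 pm:
cos θ = 1 - Δλ/λ_C
cos θ = 1 - 3.6760/2.42631024
cos θ = -0.515058

θ = arccos(-0.515058)
θ = 121.00°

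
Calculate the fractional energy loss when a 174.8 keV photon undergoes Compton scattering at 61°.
0.1498 (or 14.98%)

Calculate initial and final photon energies:

Initial: E₀ = 174.8 keV → λ₀ = 7.0929 pm
Compton shift: Δλ = 1.2500 pm
Final wavelength: λ' = 8.3429 pm
Final energy: E' = 148.6099 keV

Fractional energy loss:
(E₀ - E')/E₀ = (174.8000 - 148.6099)/174.8000
= 26.1901/174.8000
= 0.1498
= 14.98%

(Intermediate values are shown rounded; full precision is carried through to the final answer.)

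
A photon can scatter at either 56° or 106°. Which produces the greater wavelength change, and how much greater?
106° produces the larger shift by a factor of 2.894

Calculate both shifts using Δλ = λ_C(1 - cos θ):

For θ₁ = 56°:
Δλ₁ = 2.4263 × (1 - cos(56°))
Δλ₁ = 2.4263 × 0.4408
Δλ₁ = 1.0695 pm

For θ₂ = 106°:
Δλ₂ = 2.4263 × (1 - cos(106°))
Δλ₂ = 2.4263 × 1.2756
Δλ₂ = 3.0951 pm

The 106° angle produces the larger shift.
Ratio: 3.0951/1.0695 = 2.894

(Intermediate values are shown rounded; full precision is carried through to the final answer.)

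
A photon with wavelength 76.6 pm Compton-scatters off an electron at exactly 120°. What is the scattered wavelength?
80.2395 pm

Using the Compton formula: λ' = λ + λ_C(1 − cos θ)

For θ = 120°, cos θ = -1/2 (exact) = -0.5000, so:
1 − cos 120° = 1 − (-1/2) = 1.5000

Δλ = λ_C × 1.5000 = 2.4263 × 1.5000 = 3.6395 pm

λ' = 76.6 + 3.6395 = 80.2395 pm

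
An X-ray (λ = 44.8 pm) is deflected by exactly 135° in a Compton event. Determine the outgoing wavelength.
48.9420 pm

Using the Compton formula: λ' = λ + λ_C(1 − cos θ)

For θ = 135°, cos θ = -√2/2 (exact) ≈ -0.7071, so:
1 − cos 135° = 1 − (-√2/2) ≈ 1.7071

Δλ = λ_C × 1.7071 = 2.4263 × 1.7071 = 4.1420 pm

λ' = 44.8 + 4.1420 = 48.9420 pm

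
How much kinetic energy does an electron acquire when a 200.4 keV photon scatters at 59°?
32.0234 keV

By energy conservation: K_e = E_initial - E_final

First find the scattered photon energy:
Initial wavelength: λ = hc/E = 6.1868 pm
Compton shift: Δλ = λ_C(1 - cos(59°)) = 1.1767 pm
Final wavelength: λ' = 6.1868 + 1.1767 = 7.3635 pm
Final photon energy: E' = hc/λ' = 168.3766 keV

Electron kinetic energy:
K_e = E - E' = 200.4000 - 168.3766 = 32.0234 keV

(Intermediate values are shown rounded; full precision is carried through to the final answer.)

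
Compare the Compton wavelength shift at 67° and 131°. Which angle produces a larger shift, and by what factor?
131° produces the larger shift by a factor of 2.718

Calculate both shifts using Δλ = λ_C(1 - cos θ):

For θ₁ = 67°:
Δλ₁ = 2.4263 × (1 - cos(67°))
Δλ₁ = 2.4263 × 0.6093
Δλ₁ = 1.4783 pm

For θ₂ = 131°:
Δλ₂ = 2.4263 × (1 - cos(131°))
Δλ₂ = 2.4263 × 1.6561
Δλ₂ = 4.0181 pm

The 131° angle produces the larger shift.
Ratio: 4.0181/1.4783 = 2.718

(Intermediate values are shown rounded; full precision is carried through to the final answer.)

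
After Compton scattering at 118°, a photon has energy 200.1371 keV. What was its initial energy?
471.5000 keV

Convert final energy to wavelength (hc ≈ 1239.842 keV·pm):
λ' = hc/E' = 1239.842 / 200.1371 = 6.1950 pm

Calculate the Compton shift:
Δλ = λ_C(1 - cos(118°))
Δλ = 2.4263 × (1 - cos(118°))
Δλ = 3.5654 pm

Initial wavelength:
λ = λ' - Δλ = 6.1950 - 3.5654 = 2.6296 pm

Initial energy:
E = hc/λ = 1239.842 / 2.6296 = 471.5000 keV

(Intermediate values are shown rounded; full precision is carried through to the final answer.)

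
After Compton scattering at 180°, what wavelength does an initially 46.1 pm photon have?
50.9526 pm

Using the Compton formula: λ' = λ + λ_C(1 − cos θ)

For θ = 180°, cos θ = -1 (exact) = -1.0000, so:
1 − cos 180° = 1 − (-1) = 2.0000

Δλ = λ_C × 2.0000 = 2.4263 × 2.0000 = 4.8526 pm

λ' = 46.1 + 4.8526 = 50.9526 pm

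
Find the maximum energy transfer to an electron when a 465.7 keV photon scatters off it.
300.7164 keV

Maximum energy transfer occurs at θ = 180° (backscattering).

Initial photon: E₀ = 465.7 keV → λ₀ = 2.6623 pm

Maximum Compton shift (at 180°):
Δλ_max = 2λ_C = 2 × 2.4263 = 4.8526 pm

Final wavelength:
λ' = 2.6623 + 4.8526 = 7.5149 pm

Minimum photon energy (maximum energy to electron):
E'_min = hc/λ' = 164.9836 keV

Maximum electron kinetic energy:
K_max = E₀ - E'_min = 465.7000 - 164.9836 = 300.7164 keV

(Intermediate values are shown rounded; full precision is carried through to the final answer.)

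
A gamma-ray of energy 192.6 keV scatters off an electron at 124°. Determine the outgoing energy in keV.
121.3096 keV

First convert energy to wavelength:
λ = hc/E, with hc ≈ 1239.842 keV·pm (i.e. 1239.842 eV·nm)

For E = 192.6 keV = 192600 eV:
λ = 1239.842 keV·pm / 192.6 keV
λ = 6.4374 pm

Calculate the Compton shift:
Δλ = λ_C(1 - cos(124°)) = 2.4263 × 1.5592
Δλ = 3.7831 pm

Final wavelength:
λ' = 6.4374 + 3.7831 = 10.2205 pm

Final energy:
E' = hc/λ' = 1239.842 / 10.2205 = 121.3096 keV

(Intermediate values are shown rounded; full precision is carried through to the final answer.)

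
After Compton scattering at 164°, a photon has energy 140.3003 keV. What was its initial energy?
303.9999 keV

Convert final energy to wavelength (hc ≈ 1239.842 keV·pm):
λ' = hc/E' = 1239.842 / 140.3003 = 8.8371 pm

Calculate the Compton shift:
Δλ = λ_C(1 - cos(164°))
Δλ = 2.4263 × (1 - cos(164°))
Δλ = 4.7586 pm

Initial wavelength:
λ = λ' - Δλ = 8.8371 - 4.7586 = 4.0784 pm

Initial energy:
E = hc/λ = 1239.842 / 4.0784 = 303.9999 keV

(Intermediate values are shown rounded; full precision is carried through to the final answer.)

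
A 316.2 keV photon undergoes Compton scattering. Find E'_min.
141.3136 keV (at θ = 180°)

The scattered photon has minimum energy when its wavelength is maximum, i.e., when the Compton shift Δλ = λ_C(1 − cos θ) is maximum. This occurs at θ = 180° (backscattering), giving Δλ_max = 2λ_C = 4.8526 pm.

Initial wavelength: λ₀ = hc/E₀ = 3.9211 pm
Maximum final wavelength: λ'_max = λ₀ + 2λ_C = 3.9211 + 4.8526 = 8.7737 pm
Minimum final energy: E'_min = hc/λ'_max = 141.3136 keV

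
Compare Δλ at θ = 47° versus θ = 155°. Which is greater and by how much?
155° produces the larger shift by a factor of 5.995

Calculate both shifts using Δλ = λ_C(1 - cos θ):

For θ₁ = 47°:
Δλ₁ = 2.4263 × (1 - cos(47°))
Δλ₁ = 2.4263 × 0.3180
Δλ₁ = 0.7716 pm

For θ₂ = 155°:
Δλ₂ = 2.4263 × (1 - cos(155°))
Δλ₂ = 2.4263 × 1.9063
Δλ₂ = 4.6253 pm

The 155° angle produces the larger shift.
Ratio: 4.6253/0.7716 = 5.995

(Intermediate values are shown rounded; full precision is carried through to the final answer.)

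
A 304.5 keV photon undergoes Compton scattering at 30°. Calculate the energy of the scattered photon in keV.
281.9877 keV

First convert energy to wavelength:
λ = hc/E, with hc ≈ 1239.842 keV·pm (i.e. 1239.842 eV·nm)

For E = 304.5 keV = 304500 eV:
λ = 1239.842 keV·pm / 304.5 keV
λ = 4.0717 pm

Calculate the Compton shift:
Δλ = λ_C(1 - cos(30°)) = 2.4263 × 0.1340
Δλ = 0.3251 pm

Final wavelength:
λ' = 4.0717 + 0.3251 = 4.3968 pm

Final energy:
E' = hc/λ' = 1239.842 / 4.3968 = 281.9877 keV

(Intermediate values are shown rounded; full precision is carried through to the final answer.)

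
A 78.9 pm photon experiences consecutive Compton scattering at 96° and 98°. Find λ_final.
84.3439 pm

Apply Compton shift twice:

First scattering at θ₁ = 96°:
Δλ₁ = λ_C(1 - cos(96°))
Δλ₁ = 2.4263 × 1.1045
Δλ₁ = 2.6799 pm

After first scattering:
λ₁ = 78.9 + 2.6799 = 81.5799 pm

Second scattering at θ₂ = 98°:
Δλ₂ = λ_C(1 - cos(98°))
Δλ₂ = 2.4263 × 1.1392
Δλ₂ = 2.7640 pm

Final wavelength:
λ₂ = 81.5799 + 2.7640 = 84.3439 pm

Total shift: Δλ_total = 2.6799 + 2.7640 = 5.4439 pm

(Intermediate values are shown rounded; full precision is carried through to the final answer.)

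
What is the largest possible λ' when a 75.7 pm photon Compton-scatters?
80.5526 pm (at θ = 180°)

The Compton shift is Δλ = λ_C(1 − cos θ).

Since cos θ ranges from −1 to 1, the factor (1 − cos θ) ranges from 0 to 2; the maximum shift occurs at θ = 180° (backscattering):
Δλ_max = 2λ_C = 2 × 2.4263 pm = 4.8526 pm

Maximum scattered wavelength:
λ'_max = λ₀ + Δλ_max = 75.7 + 4.8526 = 80.5526 pm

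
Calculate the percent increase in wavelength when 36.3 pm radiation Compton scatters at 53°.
2.6615%

Calculate the Compton shift:
Δλ = λ_C(1 - cos(53°))
Δλ = 2.4263 × (1 - cos(53°))
Δλ = 2.4263 × 0.3982
Δλ = 0.9661 pm

Percentage change:
(Δλ/λ₀) × 100 = (0.9661/36.3) × 100
= 2.6615%

(Intermediate values are shown rounded; full precision is carried through to the final answer.)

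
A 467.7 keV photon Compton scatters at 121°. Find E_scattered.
195.9640 keV

First convert energy to wavelength:
λ = hc/E, with hc ≈ 1239.842 keV·pm (i.e. 1239.842 eV·nm)

For E = 467.7 keV = 467700 eV:
λ = 1239.842 keV·pm / 467.7 keV
λ = 2.6509 pm

Calculate the Compton shift:
Δλ = λ_C(1 - cos(121°)) = 2.4263 × 1.5150
Δλ = 3.6760 pm

Final wavelength:
λ' = 2.6509 + 3.6760 = 6.3269 pm

Final energy:
E' = hc/λ' = 1239.842 / 6.3269 = 195.9640 keV

(Intermediate values are shown rounded; full precision is carried through to the final answer.)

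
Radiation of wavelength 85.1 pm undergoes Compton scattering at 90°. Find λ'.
87.5263 pm

Using the Compton formula: λ' = λ + λ_C(1 − cos θ)

For θ = 90°, cos θ = 0 (exact) = 0.0000, so:
1 − cos 90° = 1 − (0) = 1.0000

Δλ = λ_C × 1.0000 = 2.4263 × 1.0000 = 2.4263 pm

λ' = 85.1 + 2.4263 = 87.5263 pm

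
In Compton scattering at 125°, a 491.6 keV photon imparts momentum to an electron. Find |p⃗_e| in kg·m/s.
3.3383e-22 kg·m/s

The electron is initially at rest, so by conservation of momentum:
p⃗_e = p⃗₀ − p⃗'  (incident photon momentum minus scattered photon momentum)

Photon momentum magnitudes (p = h/λ = E/c):
λ₀ = hc/E₀ = 2.5221 pm → p₀ = h/λ₀ = 2.6273e-22 kg·m/s
Δλ = λ_C(1 − cos 125°) = 3.8180 pm
λ' = 6.3400 pm → p' = h/λ' = 1.0451e-22 kg·m/s

The scattered photon makes angle θ = 125° with the incident direction, so by the law of cosines:
|p⃗_e|² = p₀² + p'² − 2p₀p'cos θ
|p⃗_e|² = (2.6273e-22)² + (1.0451e-22)² − 2·2.6273e-22·1.0451e-22·cos(125°)
|p⃗_e| = 3.3383e-22 kg·m/s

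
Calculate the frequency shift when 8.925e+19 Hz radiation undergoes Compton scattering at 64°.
2.576e+19 Hz (decrease)

Convert frequency to wavelength (c = 299792458 m/s):
λ₀ = c/f₀ = 299792458/8.925e+19 = 3.3590191e-12 m = 3.3590 pm

Calculate Compton shift:
Δλ = λ_C(1 - cos(64°)) = 1.3627 pm

Final wavelength:
λ' = λ₀ + Δλ = 3.3590 + 1.3627 = 4.7217 pm

Final frequency:
f' = c/λ' = 299792458/4.7217050e-12 = 6.3492416e+19 Hz

Frequency shift (decrease):
Δf = f₀ - f' = 8.925e+19 - 6.3492416e+19 = 2.576e+19 Hz

(Intermediate values are shown rounded; full precision is carried through to the final answer.)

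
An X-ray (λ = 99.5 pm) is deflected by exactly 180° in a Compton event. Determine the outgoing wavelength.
104.3526 pm

Using the Compton formula: λ' = λ + λ_C(1 − cos θ)

For θ = 180°, cos θ = -1 (exact) = -1.0000, so:
1 − cos 180° = 1 − (-1) = 2.0000

Δλ = λ_C × 2.0000 = 2.4263 × 2.0000 = 4.8526 pm

λ' = 99.5 + 4.8526 = 104.3526 pm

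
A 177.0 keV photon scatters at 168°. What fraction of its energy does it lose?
0.4066 (or 40.66%)

Calculate initial and final photon energies:

Initial: E₀ = 177.0 keV → λ₀ = 7.0048 pm
Compton shift: Δλ = 4.7996 pm
Final wavelength: λ' = 11.8044 pm
Final energy: E' = 105.0326 keV

Fractional energy loss:
(E₀ - E')/E₀ = (177.0000 - 105.0326)/177.0000
= 71.9674/177.0000
= 0.4066
= 40.66%

(Intermediate values are shown rounded; full precision is carried through to the final answer.)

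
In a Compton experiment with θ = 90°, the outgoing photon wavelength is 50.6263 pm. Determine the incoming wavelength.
48.2000 pm

From λ' = λ + Δλ, we have λ = λ' - Δλ

First calculate the Compton shift:
Δλ = λ_C(1 - cos θ)
Δλ = 2.4263 × (1 - cos(90°))
Δλ = 2.4263 × 1.0000
Δλ = 2.4263 pm

Initial wavelength:
λ = λ' - Δλ
λ = 50.6263 - 2.4263
λ = 48.2000 pm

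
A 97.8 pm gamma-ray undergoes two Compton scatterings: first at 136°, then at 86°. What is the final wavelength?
104.2287 pm

Apply Compton shift twice:

First scattering at θ₁ = 136°:
Δλ₁ = λ_C(1 - cos(136°))
Δλ₁ = 2.4263 × 1.7193
Δλ₁ = 4.1717 pm

After first scattering:
λ₁ = 97.8 + 4.1717 = 101.9717 pm

Second scattering at θ₂ = 86°:
Δλ₂ = λ_C(1 - cos(86°))
Δλ₂ = 2.4263 × 0.9302
Δλ₂ = 2.2571 pm

Final wavelength:
λ₂ = 101.9717 + 2.2571 = 104.2287 pm

Total shift: Δλ_total = 4.1717 + 2.2571 = 6.4287 pm

(Intermediate values are shown rounded; full precision is carried through to the final answer.)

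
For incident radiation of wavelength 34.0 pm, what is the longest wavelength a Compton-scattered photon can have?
38.8526 pm (at θ = 180°)

The Compton shift is Δλ = λ_C(1 − cos θ).

Since cos θ ranges from −1 to 1, the factor (1 − cos θ) ranges from 0 to 2; the maximum shift occurs at θ = 180° (backscattering):
Δλ_max = 2λ_C = 2 × 2.4263 pm = 4.8526 pm

Maximum scattered wavelength:
λ'_max = λ₀ + Δλ_max = 34.0 + 4.8526 = 38.8526 pm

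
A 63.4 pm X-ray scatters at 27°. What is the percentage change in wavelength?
0.4171%

Calculate the Compton shift:
Δλ = λ_C(1 - cos(27°))
Δλ = 2.4263 × (1 - cos(27°))
Δλ = 2.4263 × 0.1090
Δλ = 0.2645 pm

Percentage change:
(Δλ/λ₀) × 100 = (0.2645/63.4) × 100
= 0.4171%

(Intermediate values are shown rounded; full precision is carried through to the final answer.)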